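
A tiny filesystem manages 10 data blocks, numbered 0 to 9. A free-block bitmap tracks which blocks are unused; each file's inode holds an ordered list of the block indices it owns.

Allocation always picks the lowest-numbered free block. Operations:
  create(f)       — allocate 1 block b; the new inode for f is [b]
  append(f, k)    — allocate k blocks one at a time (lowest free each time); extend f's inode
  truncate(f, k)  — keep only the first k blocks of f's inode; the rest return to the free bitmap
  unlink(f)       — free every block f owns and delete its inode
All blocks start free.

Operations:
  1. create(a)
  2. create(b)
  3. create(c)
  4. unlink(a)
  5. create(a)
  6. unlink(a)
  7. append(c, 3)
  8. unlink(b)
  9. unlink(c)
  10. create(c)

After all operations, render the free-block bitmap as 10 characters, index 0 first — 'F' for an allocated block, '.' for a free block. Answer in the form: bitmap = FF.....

bitmap = F.........

after create(a) → a:[0]  free=[F.........]
after create(b) → a:[0], b:[1]  free=[FF........]
after create(c) → a:[0], b:[1], c:[2]  free=[FFF.......]
after unlink(a) → b:[1], c:[2]  free=[.FF.......]
after create(a) → a:[0], b:[1], c:[2]  free=[FFF.......]
after unlink(a) → b:[1], c:[2]  free=[.FF.......]
after append(c, 3) → b:[1], c:[2, 0, 3, 4]  free=[FFFFF.....]
after unlink(b) → c:[2, 0, 3, 4]  free=[F.FFF.....]
after unlink(c) →   free=[..........]
after create(c) → c:[0]  free=[F.........]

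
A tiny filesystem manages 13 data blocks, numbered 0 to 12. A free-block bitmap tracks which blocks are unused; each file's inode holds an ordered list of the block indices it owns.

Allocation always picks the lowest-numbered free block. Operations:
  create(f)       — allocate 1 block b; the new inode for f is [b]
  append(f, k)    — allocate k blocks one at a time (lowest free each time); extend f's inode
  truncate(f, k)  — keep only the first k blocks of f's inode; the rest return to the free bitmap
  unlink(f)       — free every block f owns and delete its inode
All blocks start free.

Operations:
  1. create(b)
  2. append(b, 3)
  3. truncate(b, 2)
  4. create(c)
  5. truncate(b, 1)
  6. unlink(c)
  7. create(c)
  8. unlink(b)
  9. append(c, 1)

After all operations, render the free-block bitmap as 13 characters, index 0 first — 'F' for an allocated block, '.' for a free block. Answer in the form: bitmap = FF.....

[1] create(b) — b=0 (map F............)
[2] append(b, 3) — b=0,1,2,3 (map FFFF.........)
[3] truncate(b, 2) — b=0,1 (map FF...........)
[4] create(c) — b=0,1 c=2 (map FFF..........)
[5] truncate(b, 1) — b=0 c=2 (map F.F..........)
[6] unlink(c) — b=0 (map F............)
[7] create(c) — b=0 c=1 (map FF...........)
[8] unlink(b) — c=1 (map .F...........)
[9] append(c, 1) — c=1,0 (map FF...........)

bitmap = FF...........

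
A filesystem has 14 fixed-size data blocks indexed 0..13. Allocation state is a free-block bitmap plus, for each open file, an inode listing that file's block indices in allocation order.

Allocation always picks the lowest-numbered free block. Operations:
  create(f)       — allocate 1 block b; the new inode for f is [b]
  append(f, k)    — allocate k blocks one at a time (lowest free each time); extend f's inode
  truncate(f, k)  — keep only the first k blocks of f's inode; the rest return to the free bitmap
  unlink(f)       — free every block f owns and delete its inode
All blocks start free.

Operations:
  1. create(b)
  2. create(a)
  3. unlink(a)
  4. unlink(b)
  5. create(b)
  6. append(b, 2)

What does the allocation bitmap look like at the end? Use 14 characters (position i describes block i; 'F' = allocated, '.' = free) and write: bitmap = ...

bitmap = FFF...........

  1. create(b)  ⇒  F.............  {b→[0]}
  2. create(a)  ⇒  FF............  {a→[1]; b→[0]}
  3. unlink(a)  ⇒  F.............  {b→[0]}
  4. unlink(b)  ⇒  ..............  {}
  5. create(b)  ⇒  F.............  {b→[0]}
  6. append(b, 2)  ⇒  FFF...........  {b→[0, 1, 2]}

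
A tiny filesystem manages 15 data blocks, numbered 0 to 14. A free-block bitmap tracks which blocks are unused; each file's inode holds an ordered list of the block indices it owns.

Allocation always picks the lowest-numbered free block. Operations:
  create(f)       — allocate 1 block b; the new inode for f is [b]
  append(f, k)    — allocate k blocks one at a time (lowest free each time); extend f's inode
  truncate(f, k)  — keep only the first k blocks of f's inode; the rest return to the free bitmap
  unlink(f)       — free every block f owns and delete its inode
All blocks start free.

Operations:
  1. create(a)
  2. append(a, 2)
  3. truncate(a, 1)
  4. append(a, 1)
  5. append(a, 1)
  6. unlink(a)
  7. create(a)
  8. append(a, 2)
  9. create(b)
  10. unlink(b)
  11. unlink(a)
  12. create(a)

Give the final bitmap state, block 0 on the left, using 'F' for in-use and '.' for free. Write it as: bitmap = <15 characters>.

bitmap = F..............

  1. create(a)  ⇒  F..............  {a→[0]}
  2. append(a, 2)  ⇒  FFF............  {a→[0, 1, 2]}
  3. truncate(a, 1)  ⇒  F..............  {a→[0]}
  4. append(a, 1)  ⇒  FF.............  {a→[0, 1]}
  5. append(a, 1)  ⇒  FFF............  {a→[0, 1, 2]}
  6. unlink(a)  ⇒  ...............  {}
  7. create(a)  ⇒  F..............  {a→[0]}
  8. append(a, 2)  ⇒  FFF............  {a→[0, 1, 2]}
  9. create(b)  ⇒  FFFF...........  {a→[0, 1, 2]; b→[3]}
  10. unlink(b)  ⇒  FFF............  {a→[0, 1, 2]}
  11. unlink(a)  ⇒  ...............  {}
  12. create(a)  ⇒  F..............  {a→[0]}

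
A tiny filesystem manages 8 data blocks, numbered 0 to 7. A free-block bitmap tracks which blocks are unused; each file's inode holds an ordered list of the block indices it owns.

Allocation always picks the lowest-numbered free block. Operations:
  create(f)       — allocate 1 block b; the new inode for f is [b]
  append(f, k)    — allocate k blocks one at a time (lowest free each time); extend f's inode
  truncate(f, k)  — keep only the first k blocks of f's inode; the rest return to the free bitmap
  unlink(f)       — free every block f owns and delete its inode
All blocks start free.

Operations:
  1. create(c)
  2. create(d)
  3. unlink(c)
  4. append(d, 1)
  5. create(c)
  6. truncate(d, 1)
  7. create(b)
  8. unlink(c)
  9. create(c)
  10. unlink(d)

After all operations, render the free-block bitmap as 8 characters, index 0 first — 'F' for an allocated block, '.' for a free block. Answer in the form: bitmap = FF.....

create(c): bitmap=F....... | c=[0]
create(d): bitmap=FF...... | c=[0] d=[1]
unlink(c): bitmap=.F...... | d=[1]
append(d, 1): bitmap=FF...... | d=[1, 0]
create(c): bitmap=FFF..... | c=[2] d=[1, 0]
truncate(d, 1): bitmap=.FF..... | c=[2] d=[1]
create(b): bitmap=FFF..... | b=[0] c=[2] d=[1]
unlink(c): bitmap=FF...... | b=[0] d=[1]
create(c): bitmap=FFF..... | b=[0] c=[2] d=[1]
unlink(d): bitmap=F.F..... | b=[0] c=[2]

bitmap = F.F.....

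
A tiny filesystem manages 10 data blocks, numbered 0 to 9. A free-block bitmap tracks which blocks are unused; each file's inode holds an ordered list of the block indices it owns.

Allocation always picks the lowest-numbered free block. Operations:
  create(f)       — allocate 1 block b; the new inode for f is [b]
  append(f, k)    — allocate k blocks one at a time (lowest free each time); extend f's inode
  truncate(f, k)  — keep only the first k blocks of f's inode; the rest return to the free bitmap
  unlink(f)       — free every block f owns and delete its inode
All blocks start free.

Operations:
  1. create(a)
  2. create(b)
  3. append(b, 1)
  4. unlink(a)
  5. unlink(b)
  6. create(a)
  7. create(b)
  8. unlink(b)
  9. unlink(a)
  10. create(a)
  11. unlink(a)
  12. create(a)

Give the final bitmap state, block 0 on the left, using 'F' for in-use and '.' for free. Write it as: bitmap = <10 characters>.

bitmap = F.........

after create(a) → a:[0]  free=[F.........]
after create(b) → a:[0], b:[1]  free=[FF........]
after append(b, 1) → a:[0], b:[1, 2]  free=[FFF.......]
after unlink(a) → b:[1, 2]  free=[.FF.......]
after unlink(b) →   free=[..........]
after create(a) → a:[0]  free=[F.........]
after create(b) → a:[0], b:[1]  free=[FF........]
after unlink(b) → a:[0]  free=[F.........]
after unlink(a) →   free=[..........]
after create(a) → a:[0]  free=[F.........]
after unlink(a) →   free=[..........]
after create(a) → a:[0]  free=[F.........]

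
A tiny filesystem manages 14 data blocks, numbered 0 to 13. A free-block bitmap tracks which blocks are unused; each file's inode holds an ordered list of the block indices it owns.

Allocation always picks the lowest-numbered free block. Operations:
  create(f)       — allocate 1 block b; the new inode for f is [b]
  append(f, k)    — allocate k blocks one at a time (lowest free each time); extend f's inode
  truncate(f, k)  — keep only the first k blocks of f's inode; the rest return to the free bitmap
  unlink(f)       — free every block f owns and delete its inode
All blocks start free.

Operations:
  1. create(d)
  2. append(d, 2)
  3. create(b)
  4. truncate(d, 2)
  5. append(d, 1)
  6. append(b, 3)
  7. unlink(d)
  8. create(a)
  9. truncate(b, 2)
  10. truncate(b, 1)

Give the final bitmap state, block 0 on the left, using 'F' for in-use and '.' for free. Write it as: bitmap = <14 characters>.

bitmap = F..F..........

after create(d) → d:[0]  free=[F.............]
after append(d, 2) → d:[0, 1, 2]  free=[FFF...........]
after create(b) → b:[3], d:[0, 1, 2]  free=[FFFF..........]
after truncate(d, 2) → b:[3], d:[0, 1]  free=[FF.F..........]
after append(d, 1) → b:[3], d:[0, 1, 2]  free=[FFFF..........]
after append(b, 3) → b:[3, 4, 5, 6], d:[0, 1, 2]  free=[FFFFFFF.......]
after unlink(d) → b:[3, 4, 5, 6]  free=[...FFFF.......]
after create(a) → a:[0], b:[3, 4, 5, 6]  free=[F..FFFF.......]
after truncate(b, 2) → a:[0], b:[3, 4]  free=[F..FF.........]
after truncate(b, 1) → a:[0], b:[3]  free=[F..F..........]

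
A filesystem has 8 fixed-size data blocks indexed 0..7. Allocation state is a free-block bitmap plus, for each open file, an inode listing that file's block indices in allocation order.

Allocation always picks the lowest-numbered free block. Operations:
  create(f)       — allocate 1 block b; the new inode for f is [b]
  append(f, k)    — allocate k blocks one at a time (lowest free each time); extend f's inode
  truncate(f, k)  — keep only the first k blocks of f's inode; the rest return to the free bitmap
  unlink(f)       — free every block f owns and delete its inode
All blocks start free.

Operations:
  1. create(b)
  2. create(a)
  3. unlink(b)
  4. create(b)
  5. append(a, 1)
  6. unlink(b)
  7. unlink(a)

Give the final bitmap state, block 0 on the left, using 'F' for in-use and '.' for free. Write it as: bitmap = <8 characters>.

[1] create(b) — b=0 (map F.......)
[2] create(a) — a=1 b=0 (map FF......)
[3] unlink(b) — a=1 (map .F......)
[4] create(b) — a=1 b=0 (map FF......)
[5] append(a, 1) — a=1,2 b=0 (map FFF.....)
[6] unlink(b) — a=1,2 (map .FF.....)
[7] unlink(a) —  (map ........)

bitmap = ........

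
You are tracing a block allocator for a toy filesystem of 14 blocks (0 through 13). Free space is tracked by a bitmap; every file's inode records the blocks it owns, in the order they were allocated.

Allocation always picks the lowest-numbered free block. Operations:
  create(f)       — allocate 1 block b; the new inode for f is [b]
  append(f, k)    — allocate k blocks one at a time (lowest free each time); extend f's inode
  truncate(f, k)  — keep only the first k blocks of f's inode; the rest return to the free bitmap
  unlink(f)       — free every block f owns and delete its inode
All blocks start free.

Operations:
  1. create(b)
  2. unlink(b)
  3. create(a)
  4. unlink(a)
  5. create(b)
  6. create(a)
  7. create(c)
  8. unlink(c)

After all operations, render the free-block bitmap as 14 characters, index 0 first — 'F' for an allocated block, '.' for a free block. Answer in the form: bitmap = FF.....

after create(b) → b:[0]  free=[F.............]
after unlink(b) →   free=[..............]
after create(a) → a:[0]  free=[F.............]
after unlink(a) →   free=[..............]
after create(b) → b:[0]  free=[F.............]
after create(a) → a:[1], b:[0]  free=[FF............]
after create(c) → a:[1], b:[0], c:[2]  free=[FFF...........]
after unlink(c) → a:[1], b:[0]  free=[FF............]

bitmap = FF............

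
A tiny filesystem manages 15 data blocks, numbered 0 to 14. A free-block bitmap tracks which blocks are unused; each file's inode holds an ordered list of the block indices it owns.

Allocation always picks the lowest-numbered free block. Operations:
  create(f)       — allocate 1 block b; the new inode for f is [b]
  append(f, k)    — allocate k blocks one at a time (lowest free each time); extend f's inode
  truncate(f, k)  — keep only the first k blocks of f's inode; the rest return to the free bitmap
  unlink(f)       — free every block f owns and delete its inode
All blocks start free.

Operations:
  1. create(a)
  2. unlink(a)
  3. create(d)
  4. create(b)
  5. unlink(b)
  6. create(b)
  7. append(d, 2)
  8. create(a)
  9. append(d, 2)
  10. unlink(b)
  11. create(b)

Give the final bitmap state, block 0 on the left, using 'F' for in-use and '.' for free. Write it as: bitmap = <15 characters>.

bitmap = FFFFFFF........

  1. create(a)  ⇒  F..............  {a→[0]}
  2. unlink(a)  ⇒  ...............  {}
  3. create(d)  ⇒  F..............  {d→[0]}
  4. create(b)  ⇒  FF.............  {b→[1]; d→[0]}
  5. unlink(b)  ⇒  F..............  {d→[0]}
  6. create(b)  ⇒  FF.............  {b→[1]; d→[0]}
  7. append(d, 2)  ⇒  FFFF...........  {b→[1]; d→[0, 2, 3]}
  8. create(a)  ⇒  FFFFF..........  {a→[4]; b→[1]; d→[0, 2, 3]}
  9. append(d, 2)  ⇒  FFFFFFF........  {a→[4]; b→[1]; d→[0, 2, 3, 5, 6]}
  10. unlink(b)  ⇒  F.FFFFF........  {a→[4]; d→[0, 2, 3, 5, 6]}
  11. create(b)  ⇒  FFFFFFF........  {a→[4]; b→[1]; d→[0, 2, 3, 5, 6]}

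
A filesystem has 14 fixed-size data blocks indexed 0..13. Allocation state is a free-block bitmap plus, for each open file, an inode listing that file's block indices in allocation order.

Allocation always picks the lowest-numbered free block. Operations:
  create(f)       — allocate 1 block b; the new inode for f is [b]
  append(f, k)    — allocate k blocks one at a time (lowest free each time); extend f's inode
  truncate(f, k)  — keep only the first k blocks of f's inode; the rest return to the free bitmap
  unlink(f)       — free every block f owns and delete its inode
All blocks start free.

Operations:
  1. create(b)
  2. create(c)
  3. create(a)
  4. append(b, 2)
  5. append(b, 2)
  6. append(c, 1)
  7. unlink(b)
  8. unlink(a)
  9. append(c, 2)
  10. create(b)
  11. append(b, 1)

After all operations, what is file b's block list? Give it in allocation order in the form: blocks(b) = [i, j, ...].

  1. create(b)  ⇒  F.............  {b→[0]}
  2. create(c)  ⇒  FF............  {b→[0]; c→[1]}
  3. create(a)  ⇒  FFF...........  {a→[2]; b→[0]; c→[1]}
  4. append(b, 2)  ⇒  FFFFF.........  {a→[2]; b→[0, 3, 4]; c→[1]}
  5. append(b, 2)  ⇒  FFFFFFF.......  {a→[2]; b→[0, 3, 4, 5, 6]; c→[1]}
  6. append(c, 1)  ⇒  FFFFFFFF......  {a→[2]; b→[0, 3, 4, 5, 6]; c→[1, 7]}
  7. unlink(b)  ⇒  .FF....F......  {a→[2]; c→[1, 7]}
  8. unlink(a)  ⇒  .F.....F......  {c→[1, 7]}
  9. append(c, 2)  ⇒  FFF....F......  {c→[1, 7, 0, 2]}
  10. create(b)  ⇒  FFFF...F......  {b→[3]; c→[1, 7, 0, 2]}
  11. append(b, 1)  ⇒  FFFFF..F......  {b→[3, 4]; c→[1, 7, 0, 2]}

blocks(b) = [3, 4]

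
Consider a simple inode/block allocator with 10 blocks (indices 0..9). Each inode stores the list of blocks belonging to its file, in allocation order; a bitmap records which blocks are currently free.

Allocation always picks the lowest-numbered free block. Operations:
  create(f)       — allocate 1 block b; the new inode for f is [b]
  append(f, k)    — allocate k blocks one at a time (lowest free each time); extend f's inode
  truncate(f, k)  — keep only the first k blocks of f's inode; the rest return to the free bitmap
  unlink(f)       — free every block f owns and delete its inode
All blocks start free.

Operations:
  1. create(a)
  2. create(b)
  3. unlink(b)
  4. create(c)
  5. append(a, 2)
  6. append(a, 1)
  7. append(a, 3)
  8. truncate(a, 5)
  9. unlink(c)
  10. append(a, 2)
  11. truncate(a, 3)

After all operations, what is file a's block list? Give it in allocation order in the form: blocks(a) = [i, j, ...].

create(a): bitmap=F......... | a=[0]
create(b): bitmap=FF........ | a=[0] b=[1]
unlink(b): bitmap=F......... | a=[0]
create(c): bitmap=FF........ | a=[0] c=[1]
append(a, 2): bitmap=FFFF...... | a=[0, 2, 3] c=[1]
append(a, 1): bitmap=FFFFF..... | a=[0, 2, 3, 4] c=[1]
append(a, 3): bitmap=FFFFFFFF.. | a=[0, 2, 3, 4, 5, 6, 7] c=[1]
truncate(a, 5): bitmap=FFFFFF.... | a=[0, 2, 3, 4, 5] c=[1]
unlink(c): bitmap=F.FFFF.... | a=[0, 2, 3, 4, 5]
append(a, 2): bitmap=FFFFFFF... | a=[0, 2, 3, 4, 5, 1, 6]
truncate(a, 3): bitmap=F.FF...... | a=[0, 2, 3]

blocks(a) = [0, 2, 3]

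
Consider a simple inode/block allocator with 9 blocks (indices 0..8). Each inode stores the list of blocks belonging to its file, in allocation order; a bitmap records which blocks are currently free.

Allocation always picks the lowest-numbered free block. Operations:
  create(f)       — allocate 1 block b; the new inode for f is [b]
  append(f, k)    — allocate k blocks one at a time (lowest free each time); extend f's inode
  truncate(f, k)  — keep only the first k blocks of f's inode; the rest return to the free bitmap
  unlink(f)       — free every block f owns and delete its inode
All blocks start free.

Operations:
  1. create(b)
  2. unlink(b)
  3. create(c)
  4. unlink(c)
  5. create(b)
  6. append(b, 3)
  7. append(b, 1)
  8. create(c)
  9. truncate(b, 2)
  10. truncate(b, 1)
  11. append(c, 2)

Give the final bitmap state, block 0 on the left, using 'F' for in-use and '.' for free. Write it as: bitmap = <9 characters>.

  1. create(b)  ⇒  F........  {b→[0]}
  2. unlink(b)  ⇒  .........  {}
  3. create(c)  ⇒  F........  {c→[0]}
  4. unlink(c)  ⇒  .........  {}
  5. create(b)  ⇒  F........  {b→[0]}
  6. append(b, 3)  ⇒  FFFF.....  {b→[0, 1, 2, 3]}
  7. append(b, 1)  ⇒  FFFFF....  {b→[0, 1, 2, 3, 4]}
  8. create(c)  ⇒  FFFFFF...  {b→[0, 1, 2, 3, 4]; c→[5]}
  9. truncate(b, 2)  ⇒  FF...F...  {b→[0, 1]; c→[5]}
  10. truncate(b, 1)  ⇒  F....F...  {b→[0]; c→[5]}
  11. append(c, 2)  ⇒  FFF..F...  {b→[0]; c→[5, 1, 2]}

bitmap = FFF..F...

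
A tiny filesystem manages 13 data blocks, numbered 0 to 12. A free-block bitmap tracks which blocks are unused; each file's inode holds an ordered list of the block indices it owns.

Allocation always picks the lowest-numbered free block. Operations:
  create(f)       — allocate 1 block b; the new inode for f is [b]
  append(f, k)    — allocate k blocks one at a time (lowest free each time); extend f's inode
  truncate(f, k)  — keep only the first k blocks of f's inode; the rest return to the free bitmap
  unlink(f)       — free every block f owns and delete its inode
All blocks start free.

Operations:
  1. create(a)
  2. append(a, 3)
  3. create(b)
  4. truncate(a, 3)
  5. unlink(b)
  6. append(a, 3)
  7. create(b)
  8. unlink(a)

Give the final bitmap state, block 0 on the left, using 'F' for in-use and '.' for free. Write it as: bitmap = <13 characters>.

after create(a) → a:[0]  free=[F............]
after append(a, 3) → a:[0, 1, 2, 3]  free=[FFFF.........]
after create(b) → a:[0, 1, 2, 3], b:[4]  free=[FFFFF........]
after truncate(a, 3) → a:[0, 1, 2], b:[4]  free=[FFF.F........]
after unlink(b) → a:[0, 1, 2]  free=[FFF..........]
after append(a, 3) → a:[0, 1, 2, 3, 4, 5]  free=[FFFFFF.......]
after create(b) → a:[0, 1, 2, 3, 4, 5], b:[6]  free=[FFFFFFF......]
after unlink(a) → b:[6]  free=[......F......]

bitmap = ......F......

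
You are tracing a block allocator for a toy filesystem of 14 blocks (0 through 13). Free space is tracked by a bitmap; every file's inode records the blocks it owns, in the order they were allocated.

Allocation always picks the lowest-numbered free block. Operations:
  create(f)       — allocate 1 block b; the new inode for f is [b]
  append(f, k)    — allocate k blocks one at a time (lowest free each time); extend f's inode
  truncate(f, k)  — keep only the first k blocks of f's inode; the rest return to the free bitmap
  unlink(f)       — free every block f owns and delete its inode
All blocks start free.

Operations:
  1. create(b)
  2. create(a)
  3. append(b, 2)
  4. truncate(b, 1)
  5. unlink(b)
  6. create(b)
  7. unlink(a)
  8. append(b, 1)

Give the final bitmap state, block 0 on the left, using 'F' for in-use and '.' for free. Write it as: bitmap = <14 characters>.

bitmap = FF............

  1. create(b)  ⇒  F.............  {b→[0]}
  2. create(a)  ⇒  FF............  {a→[1]; b→[0]}
  3. append(b, 2)  ⇒  FFFF..........  {a→[1]; b→[0, 2, 3]}
  4. truncate(b, 1)  ⇒  FF............  {a→[1]; b→[0]}
  5. unlink(b)  ⇒  .F............  {a→[1]}
  6. create(b)  ⇒  FF............  {a→[1]; b→[0]}
  7. unlink(a)  ⇒  F.............  {b→[0]}
  8. append(b, 1)  ⇒  FF............  {b→[0, 1]}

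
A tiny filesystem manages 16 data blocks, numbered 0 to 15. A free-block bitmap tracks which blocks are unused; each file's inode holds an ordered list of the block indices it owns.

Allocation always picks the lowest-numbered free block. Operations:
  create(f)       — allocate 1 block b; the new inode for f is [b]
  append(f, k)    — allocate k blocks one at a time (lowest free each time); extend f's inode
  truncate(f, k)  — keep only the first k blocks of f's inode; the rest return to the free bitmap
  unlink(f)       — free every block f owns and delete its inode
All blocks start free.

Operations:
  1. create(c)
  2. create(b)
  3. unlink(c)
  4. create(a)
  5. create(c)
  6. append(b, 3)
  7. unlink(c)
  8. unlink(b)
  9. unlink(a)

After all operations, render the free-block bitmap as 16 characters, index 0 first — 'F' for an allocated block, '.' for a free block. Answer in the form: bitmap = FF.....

bitmap = ................

[1] create(c) — c=0 (map F...............)
[2] create(b) — b=1 c=0 (map FF..............)
[3] unlink(c) — b=1 (map .F..............)
[4] create(a) — a=0 b=1 (map FF..............)
[5] create(c) — a=0 b=1 c=2 (map FFF.............)
[6] append(b, 3) — a=0 b=1,3,4,5 c=2 (map FFFFFF..........)
[7] unlink(c) — a=0 b=1,3,4,5 (map FF.FFF..........)
[8] unlink(b) — a=0 (map F...............)
[9] unlink(a) —  (map ................)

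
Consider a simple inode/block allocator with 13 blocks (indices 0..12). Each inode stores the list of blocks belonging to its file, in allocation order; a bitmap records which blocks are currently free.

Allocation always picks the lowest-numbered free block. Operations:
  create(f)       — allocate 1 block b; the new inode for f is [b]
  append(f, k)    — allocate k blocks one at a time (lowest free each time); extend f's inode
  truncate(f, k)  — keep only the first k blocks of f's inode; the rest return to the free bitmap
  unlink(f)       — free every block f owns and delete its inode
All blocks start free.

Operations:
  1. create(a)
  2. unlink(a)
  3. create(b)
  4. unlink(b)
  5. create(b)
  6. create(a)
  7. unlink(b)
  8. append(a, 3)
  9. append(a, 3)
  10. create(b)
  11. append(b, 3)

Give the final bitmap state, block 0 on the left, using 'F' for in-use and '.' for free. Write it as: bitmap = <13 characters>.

create(a): bitmap=F............ | a=[0]
unlink(a): bitmap=............. | 
create(b): bitmap=F............ | b=[0]
unlink(b): bitmap=............. | 
create(b): bitmap=F............ | b=[0]
create(a): bitmap=FF........... | a=[1] b=[0]
unlink(b): bitmap=.F........... | a=[1]
append(a, 3): bitmap=FFFF......... | a=[1, 0, 2, 3]
append(a, 3): bitmap=FFFFFFF...... | a=[1, 0, 2, 3, 4, 5, 6]
create(b): bitmap=FFFFFFFF..... | a=[1, 0, 2, 3, 4, 5, 6] b=[7]
append(b, 3): bitmap=FFFFFFFFFFF.. | a=[1, 0, 2, 3, 4, 5, 6] b=[7, 8, 9, 10]

bitmap = FFFFFFFFFFF..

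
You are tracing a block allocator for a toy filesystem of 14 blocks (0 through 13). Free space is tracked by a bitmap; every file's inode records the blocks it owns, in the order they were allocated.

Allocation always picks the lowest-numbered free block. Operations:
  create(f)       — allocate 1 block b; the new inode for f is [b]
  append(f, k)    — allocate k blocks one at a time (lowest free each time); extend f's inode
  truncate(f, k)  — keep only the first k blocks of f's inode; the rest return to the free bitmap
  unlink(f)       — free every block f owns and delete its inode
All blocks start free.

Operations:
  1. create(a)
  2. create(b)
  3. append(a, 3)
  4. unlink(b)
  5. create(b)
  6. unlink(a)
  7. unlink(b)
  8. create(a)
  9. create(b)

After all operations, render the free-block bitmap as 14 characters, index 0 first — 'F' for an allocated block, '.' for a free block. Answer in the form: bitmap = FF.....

[1] create(a) — a=0 (map F.............)
[2] create(b) — a=0 b=1 (map FF............)
[3] append(a, 3) — a=0,2,3,4 b=1 (map FFFFF.........)
[4] unlink(b) — a=0,2,3,4 (map F.FFF.........)
[5] create(b) — a=0,2,3,4 b=1 (map FFFFF.........)
[6] unlink(a) — b=1 (map .F............)
[7] unlink(b) —  (map ..............)
[8] create(a) — a=0 (map F.............)
[9] create(b) — a=0 b=1 (map FF............)

bitmap = FF............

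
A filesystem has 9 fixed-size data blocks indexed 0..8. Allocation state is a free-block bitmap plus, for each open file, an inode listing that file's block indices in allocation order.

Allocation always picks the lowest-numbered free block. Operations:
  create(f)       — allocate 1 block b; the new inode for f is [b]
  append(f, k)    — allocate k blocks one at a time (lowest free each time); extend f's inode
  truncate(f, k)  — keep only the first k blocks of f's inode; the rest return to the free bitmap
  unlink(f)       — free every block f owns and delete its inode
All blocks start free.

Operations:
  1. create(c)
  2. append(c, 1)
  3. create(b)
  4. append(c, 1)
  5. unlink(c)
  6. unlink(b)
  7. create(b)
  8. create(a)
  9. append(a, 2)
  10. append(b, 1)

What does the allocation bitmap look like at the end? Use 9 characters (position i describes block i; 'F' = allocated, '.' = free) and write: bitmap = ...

bitmap = FFFFF....

after create(c) → c:[0]  free=[F........]
after append(c, 1) → c:[0, 1]  free=[FF.......]
after create(b) → b:[2], c:[0, 1]  free=[FFF......]
after append(c, 1) → b:[2], c:[0, 1, 3]  free=[FFFF.....]
after unlink(c) → b:[2]  free=[..F......]
after unlink(b) →   free=[.........]
after create(b) → b:[0]  free=[F........]
after create(a) → a:[1], b:[0]  free=[FF.......]
after append(a, 2) → a:[1, 2, 3], b:[0]  free=[FFFF.....]
after append(b, 1) → a:[1, 2, 3], b:[0, 4]  free=[FFFFF....]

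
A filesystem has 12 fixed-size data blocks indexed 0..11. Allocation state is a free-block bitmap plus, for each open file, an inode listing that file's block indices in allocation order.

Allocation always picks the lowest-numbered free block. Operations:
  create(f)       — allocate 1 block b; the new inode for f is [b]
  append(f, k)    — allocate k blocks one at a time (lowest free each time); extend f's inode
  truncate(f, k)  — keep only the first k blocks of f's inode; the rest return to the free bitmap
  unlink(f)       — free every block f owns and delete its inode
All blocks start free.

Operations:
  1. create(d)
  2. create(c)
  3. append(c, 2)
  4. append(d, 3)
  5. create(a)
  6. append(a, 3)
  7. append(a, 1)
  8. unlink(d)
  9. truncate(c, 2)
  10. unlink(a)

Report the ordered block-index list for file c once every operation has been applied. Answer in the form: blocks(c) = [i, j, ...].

create(d): bitmap=F........... | d=[0]
create(c): bitmap=FF.......... | c=[1] d=[0]
append(c, 2): bitmap=FFFF........ | c=[1, 2, 3] d=[0]
append(d, 3): bitmap=FFFFFFF..... | c=[1, 2, 3] d=[0, 4, 5, 6]
create(a): bitmap=FFFFFFFF.... | a=[7] c=[1, 2, 3] d=[0, 4, 5, 6]
append(a, 3): bitmap=FFFFFFFFFFF. | a=[7, 8, 9, 10] c=[1, 2, 3] d=[0, 4, 5, 6]
append(a, 1): bitmap=FFFFFFFFFFFF | a=[7, 8, 9, 10, 11] c=[1, 2, 3] d=[0, 4, 5, 6]
unlink(d): bitmap=.FFF...FFFFF | a=[7, 8, 9, 10, 11] c=[1, 2, 3]
truncate(c, 2): bitmap=.FF....FFFFF | a=[7, 8, 9, 10, 11] c=[1, 2]
unlink(a): bitmap=.FF......... | c=[1, 2]

blocks(c) = [1, 2]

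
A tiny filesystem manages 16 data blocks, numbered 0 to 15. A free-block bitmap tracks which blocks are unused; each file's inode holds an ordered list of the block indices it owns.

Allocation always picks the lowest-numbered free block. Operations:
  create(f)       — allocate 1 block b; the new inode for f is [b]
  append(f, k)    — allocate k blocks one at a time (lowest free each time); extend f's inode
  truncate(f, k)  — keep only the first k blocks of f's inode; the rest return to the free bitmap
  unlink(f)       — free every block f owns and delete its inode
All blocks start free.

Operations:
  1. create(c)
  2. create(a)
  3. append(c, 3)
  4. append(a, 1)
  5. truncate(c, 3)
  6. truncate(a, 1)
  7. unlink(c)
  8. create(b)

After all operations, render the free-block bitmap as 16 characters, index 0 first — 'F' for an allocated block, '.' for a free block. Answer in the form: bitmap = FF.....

bitmap = FF..............

  1. create(c)  ⇒  F...............  {c→[0]}
  2. create(a)  ⇒  FF..............  {a→[1]; c→[0]}
  3. append(c, 3)  ⇒  FFFFF...........  {a→[1]; c→[0, 2, 3, 4]}
  4. append(a, 1)  ⇒  FFFFFF..........  {a→[1, 5]; c→[0, 2, 3, 4]}
  5. truncate(c, 3)  ⇒  FFFF.F..........  {a→[1, 5]; c→[0, 2, 3]}
  6. truncate(a, 1)  ⇒  FFFF............  {a→[1]; c→[0, 2, 3]}
  7. unlink(c)  ⇒  .F..............  {a→[1]}
  8. create(b)  ⇒  FF..............  {a→[1]; b→[0]}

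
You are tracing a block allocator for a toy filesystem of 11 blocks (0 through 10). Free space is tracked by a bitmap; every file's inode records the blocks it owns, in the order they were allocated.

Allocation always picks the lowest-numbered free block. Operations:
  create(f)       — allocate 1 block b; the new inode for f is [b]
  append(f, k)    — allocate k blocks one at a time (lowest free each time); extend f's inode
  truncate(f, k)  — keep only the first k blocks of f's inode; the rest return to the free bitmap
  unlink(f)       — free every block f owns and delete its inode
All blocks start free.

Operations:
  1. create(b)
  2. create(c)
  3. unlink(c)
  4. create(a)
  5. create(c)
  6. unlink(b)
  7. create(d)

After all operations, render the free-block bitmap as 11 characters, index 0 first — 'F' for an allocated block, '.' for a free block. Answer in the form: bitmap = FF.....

  1. create(b)  ⇒  F..........  {b→[0]}
  2. create(c)  ⇒  FF.........  {b→[0]; c→[1]}
  3. unlink(c)  ⇒  F..........  {b→[0]}
  4. create(a)  ⇒  FF.........  {a→[1]; b→[0]}
  5. create(c)  ⇒  FFF........  {a→[1]; b→[0]; c→[2]}
  6. unlink(b)  ⇒  .FF........  {a→[1]; c→[2]}
  7. create(d)  ⇒  FFF........  {a→[1]; c→[2]; d→[0]}

bitmap = FFF........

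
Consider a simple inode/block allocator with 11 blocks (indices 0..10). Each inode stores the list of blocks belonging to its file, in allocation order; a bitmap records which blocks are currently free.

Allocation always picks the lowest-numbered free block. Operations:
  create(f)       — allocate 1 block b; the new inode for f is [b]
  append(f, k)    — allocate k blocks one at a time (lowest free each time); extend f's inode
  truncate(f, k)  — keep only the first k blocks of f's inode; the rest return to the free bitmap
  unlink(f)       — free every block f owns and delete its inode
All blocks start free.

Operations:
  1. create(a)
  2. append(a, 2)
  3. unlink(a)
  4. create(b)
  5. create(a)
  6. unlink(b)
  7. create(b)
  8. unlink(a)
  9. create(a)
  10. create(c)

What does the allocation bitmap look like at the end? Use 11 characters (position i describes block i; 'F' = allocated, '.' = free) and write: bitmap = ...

  1. create(a)  ⇒  F..........  {a→[0]}
  2. append(a, 2)  ⇒  FFF........  {a→[0, 1, 2]}
  3. unlink(a)  ⇒  ...........  {}
  4. create(b)  ⇒  F..........  {b→[0]}
  5. create(a)  ⇒  FF.........  {a→[1]; b→[0]}
  6. unlink(b)  ⇒  .F.........  {a→[1]}
  7. create(b)  ⇒  FF.........  {a→[1]; b→[0]}
  8. unlink(a)  ⇒  F..........  {b→[0]}
  9. create(a)  ⇒  FF.........  {a→[1]; b→[0]}
  10. create(c)  ⇒  FFF........  {a→[1]; b→[0]; c→[2]}

bitmap = FFF........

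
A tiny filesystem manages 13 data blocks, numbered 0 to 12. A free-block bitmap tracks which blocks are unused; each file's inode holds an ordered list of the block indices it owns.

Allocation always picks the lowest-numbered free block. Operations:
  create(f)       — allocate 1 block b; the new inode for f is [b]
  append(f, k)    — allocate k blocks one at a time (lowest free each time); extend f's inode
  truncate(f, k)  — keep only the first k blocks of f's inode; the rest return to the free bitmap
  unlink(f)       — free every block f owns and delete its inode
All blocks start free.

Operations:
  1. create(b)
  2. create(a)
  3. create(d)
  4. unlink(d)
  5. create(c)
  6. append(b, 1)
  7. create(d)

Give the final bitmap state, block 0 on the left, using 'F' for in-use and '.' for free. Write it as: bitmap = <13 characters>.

bitmap = FFFFF........

  1. create(b)  ⇒  F............  {b→[0]}
  2. create(a)  ⇒  FF...........  {a→[1]; b→[0]}
  3. create(d)  ⇒  FFF..........  {a→[1]; b→[0]; d→[2]}
  4. unlink(d)  ⇒  FF...........  {a→[1]; b→[0]}
  5. create(c)  ⇒  FFF..........  {a→[1]; b→[0]; c→[2]}
  6. append(b, 1)  ⇒  FFFF.........  {a→[1]; b→[0, 3]; c→[2]}
  7. create(d)  ⇒  FFFFF........  {a→[1]; b→[0, 3]; c→[2]; d→[4]}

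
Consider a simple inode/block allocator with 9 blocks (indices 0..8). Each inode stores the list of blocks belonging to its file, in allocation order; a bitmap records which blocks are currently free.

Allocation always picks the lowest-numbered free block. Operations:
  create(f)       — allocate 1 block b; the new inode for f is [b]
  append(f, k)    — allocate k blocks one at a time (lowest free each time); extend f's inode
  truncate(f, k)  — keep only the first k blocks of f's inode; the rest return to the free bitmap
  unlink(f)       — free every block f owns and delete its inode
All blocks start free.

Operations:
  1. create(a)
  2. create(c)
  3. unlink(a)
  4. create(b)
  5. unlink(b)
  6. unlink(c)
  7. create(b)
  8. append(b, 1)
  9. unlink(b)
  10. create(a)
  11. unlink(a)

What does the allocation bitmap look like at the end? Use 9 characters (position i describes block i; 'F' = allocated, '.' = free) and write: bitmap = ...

bitmap = .........

after create(a) → a:[0]  free=[F........]
after create(c) → a:[0], c:[1]  free=[FF.......]
after unlink(a) → c:[1]  free=[.F.......]
after create(b) → b:[0], c:[1]  free=[FF.......]
after unlink(b) → c:[1]  free=[.F.......]
after unlink(c) →   free=[.........]
after create(b) → b:[0]  free=[F........]
after append(b, 1) → b:[0, 1]  free=[FF.......]
after unlink(b) →   free=[.........]
after create(a) → a:[0]  free=[F........]
after unlink(a) →   free=[.........]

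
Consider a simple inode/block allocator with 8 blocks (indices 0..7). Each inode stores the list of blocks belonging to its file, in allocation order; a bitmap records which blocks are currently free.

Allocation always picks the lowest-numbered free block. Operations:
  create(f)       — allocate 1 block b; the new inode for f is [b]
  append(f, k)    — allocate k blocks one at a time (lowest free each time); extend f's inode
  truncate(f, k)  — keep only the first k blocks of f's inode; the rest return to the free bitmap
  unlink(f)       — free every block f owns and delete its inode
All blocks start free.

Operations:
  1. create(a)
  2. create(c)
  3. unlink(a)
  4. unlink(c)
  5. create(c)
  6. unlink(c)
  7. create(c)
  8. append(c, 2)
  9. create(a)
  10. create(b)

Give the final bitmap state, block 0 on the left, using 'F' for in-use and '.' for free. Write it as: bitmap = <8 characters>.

bitmap = FFFFF...

after create(a) → a:[0]  free=[F.......]
after create(c) → a:[0], c:[1]  free=[FF......]
after unlink(a) → c:[1]  free=[.F......]
after unlink(c) →   free=[........]
after create(c) → c:[0]  free=[F.......]
after unlink(c) →   free=[........]
after create(c) → c:[0]  free=[F.......]
after append(c, 2) → c:[0, 1, 2]  free=[FFF.....]
after create(a) → a:[3], c:[0, 1, 2]  free=[FFFF....]
after create(b) → a:[3], b:[4], c:[0, 1, 2]  free=[FFFFF...]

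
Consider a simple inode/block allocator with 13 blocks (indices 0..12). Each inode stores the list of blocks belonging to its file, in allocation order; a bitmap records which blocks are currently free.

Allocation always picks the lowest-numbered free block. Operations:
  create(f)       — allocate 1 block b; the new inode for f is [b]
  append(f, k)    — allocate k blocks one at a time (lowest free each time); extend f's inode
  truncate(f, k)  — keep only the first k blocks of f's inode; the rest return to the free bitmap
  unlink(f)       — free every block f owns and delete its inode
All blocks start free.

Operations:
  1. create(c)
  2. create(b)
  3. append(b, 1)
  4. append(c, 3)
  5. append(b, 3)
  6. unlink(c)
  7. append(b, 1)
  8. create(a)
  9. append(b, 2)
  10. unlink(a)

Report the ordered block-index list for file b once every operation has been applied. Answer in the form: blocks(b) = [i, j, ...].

after create(c) → c:[0]  free=[F............]
after create(b) → b:[1], c:[0]  free=[FF...........]
after append(b, 1) → b:[1, 2], c:[0]  free=[FFF..........]
after append(c, 3) → b:[1, 2], c:[0, 3, 4, 5]  free=[FFFFFF.......]
after append(b, 3) → b:[1, 2, 6, 7, 8], c:[0, 3, 4, 5]  free=[FFFFFFFFF....]
after unlink(c) → b:[1, 2, 6, 7, 8]  free=[.FF...FFF....]
after append(b, 1) → b:[1, 2, 6, 7, 8, 0]  free=[FFF...FFF....]
after create(a) → a:[3], b:[1, 2, 6, 7, 8, 0]  free=[FFFF..FFF....]
after append(b, 2) → a:[3], b:[1, 2, 6, 7, 8, 0, 4, 5]  free=[FFFFFFFFF....]
after unlink(a) → b:[1, 2, 6, 7, 8, 0, 4, 5]  free=[FFF.FFFFF....]

blocks(b) = [1, 2, 6, 7, 8, 0, 4, 5]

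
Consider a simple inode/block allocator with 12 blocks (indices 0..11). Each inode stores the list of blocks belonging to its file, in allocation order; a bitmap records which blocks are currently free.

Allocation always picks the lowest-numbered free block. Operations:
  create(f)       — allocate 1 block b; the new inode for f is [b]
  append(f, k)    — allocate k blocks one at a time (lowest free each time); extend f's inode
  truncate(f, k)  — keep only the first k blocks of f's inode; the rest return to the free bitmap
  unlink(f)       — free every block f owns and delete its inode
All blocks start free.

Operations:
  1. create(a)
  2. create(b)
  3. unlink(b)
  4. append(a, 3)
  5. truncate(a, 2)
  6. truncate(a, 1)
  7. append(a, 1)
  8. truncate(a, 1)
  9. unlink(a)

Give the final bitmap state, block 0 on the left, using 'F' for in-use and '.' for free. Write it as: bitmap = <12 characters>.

  1. create(a)  ⇒  F...........  {a→[0]}
  2. create(b)  ⇒  FF..........  {a→[0]; b→[1]}
  3. unlink(b)  ⇒  F...........  {a→[0]}
  4. append(a, 3)  ⇒  FFFF........  {a→[0, 1, 2, 3]}
  5. truncate(a, 2)  ⇒  FF..........  {a→[0, 1]}
  6. truncate(a, 1)  ⇒  F...........  {a→[0]}
  7. append(a, 1)  ⇒  FF..........  {a→[0, 1]}
  8. truncate(a, 1)  ⇒  F...........  {a→[0]}
  9. unlink(a)  ⇒  ............  {}

bitmap = ............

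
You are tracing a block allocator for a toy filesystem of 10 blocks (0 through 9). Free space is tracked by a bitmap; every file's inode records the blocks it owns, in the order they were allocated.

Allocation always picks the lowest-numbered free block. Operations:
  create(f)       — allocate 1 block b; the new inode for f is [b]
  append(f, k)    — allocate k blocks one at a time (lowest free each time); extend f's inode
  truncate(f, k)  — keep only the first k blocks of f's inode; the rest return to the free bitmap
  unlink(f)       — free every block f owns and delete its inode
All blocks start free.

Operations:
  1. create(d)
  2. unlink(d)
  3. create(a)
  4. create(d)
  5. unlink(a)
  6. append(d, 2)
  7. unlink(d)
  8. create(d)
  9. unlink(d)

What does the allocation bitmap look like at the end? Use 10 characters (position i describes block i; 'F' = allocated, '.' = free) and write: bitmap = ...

bitmap = ..........

  1. create(d)  ⇒  F.........  {d→[0]}
  2. unlink(d)  ⇒  ..........  {}
  3. create(a)  ⇒  F.........  {a→[0]}
  4. create(d)  ⇒  FF........  {a→[0]; d→[1]}
  5. unlink(a)  ⇒  .F........  {d→[1]}
  6. append(d, 2)  ⇒  FFF.......  {d→[1, 0, 2]}
  7. unlink(d)  ⇒  ..........  {}
  8. create(d)  ⇒  F.........  {d→[0]}
  9. unlink(d)  ⇒  ..........  {}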